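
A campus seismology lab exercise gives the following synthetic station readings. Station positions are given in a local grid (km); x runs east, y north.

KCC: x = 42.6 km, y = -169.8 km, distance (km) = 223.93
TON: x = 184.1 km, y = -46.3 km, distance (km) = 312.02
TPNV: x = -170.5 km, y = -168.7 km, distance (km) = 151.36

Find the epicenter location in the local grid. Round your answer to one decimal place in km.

Circle about each station: (x − 42.6)² + (y + 169.8)² = 223.93²; (x − 184.1)² + (y + 46.3)² = 312.02²; (x + 170.5)² + (y + 168.7)² = 151.36².
Subtracting the KCC equation from the TON and TPNV equations removes the quadratic terms:
283.0 x + 247.0 y = -41822.14
-426.2 x + 2.2 y = 54117.94
Solving the 2×2 system: x ≈ -127.1, y ≈ -23.7 km.

-127.1 km east, -23.7 km north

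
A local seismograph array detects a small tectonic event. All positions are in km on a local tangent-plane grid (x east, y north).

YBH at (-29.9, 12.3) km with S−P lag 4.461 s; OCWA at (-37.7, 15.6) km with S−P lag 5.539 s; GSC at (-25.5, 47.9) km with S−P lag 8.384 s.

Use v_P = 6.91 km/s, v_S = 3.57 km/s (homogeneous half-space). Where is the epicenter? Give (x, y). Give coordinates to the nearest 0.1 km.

(-6.7, -11.1)

Distance from S−P lag: d = Δt · v_P v_S / (v_P − v_S) = Δt · (6.91·3.57)/(6.91−3.57) ≈ 7.3858·Δt.
So d_YBH = 32.95, d_OCWA = 40.91, d_GSC = 61.92 km.
Circle about each station: (x + 29.9)² + (y − 12.3)² = 32.95²; (x + 37.7)² + (y − 15.6)² = 40.91²; (x + 25.5)² + (y − 47.9)² = 61.92².
Subtracting the YBH equation from the OCWA and GSC equations removes the quadratic terms:
-15.6 x + 6.6 y = 31.42
8.8 x + 71.2 y = -849.02
Solving the 2×2 system: x ≈ -6.7, y ≈ -11.1 km.
Check against YBH (with the unrounded x, y): √((x + 29.9)²+(y − 12.3)²) = 32.94 ≈ 32.95 km. ✓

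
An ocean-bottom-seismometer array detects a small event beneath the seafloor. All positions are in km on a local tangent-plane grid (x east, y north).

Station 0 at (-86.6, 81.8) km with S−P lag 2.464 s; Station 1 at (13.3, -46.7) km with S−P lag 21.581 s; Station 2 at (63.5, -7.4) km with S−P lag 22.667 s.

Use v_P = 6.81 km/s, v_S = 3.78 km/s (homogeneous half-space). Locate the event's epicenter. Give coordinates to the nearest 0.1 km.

(-96.0, 100.5)

Distance from S−P lag: d = Δt · v_P v_S / (v_P − v_S) = Δt · (6.81·3.78)/(6.81−3.78) ≈ 8.4956·Δt.
So d_Station 0 = 20.93, d_Station 1 = 183.34, d_Station 2 = 192.57 km.
Circle about each station: (x + 86.6)² + (y − 81.8)² = 20.93²; (x − 13.3)² + (y + 46.7)² = 183.34²; (x − 63.5)² + (y + 7.4)² = 192.57².
Subtracting the Station 0 equation from the Station 1 and Station 2 equations removes the quadratic terms:
199.8 x − 257.0 y = -45008.51
300.2 x − 178.4 y = -46748.93
Solving the 2×2 system: x ≈ -96.0, y ≈ 100.5 km.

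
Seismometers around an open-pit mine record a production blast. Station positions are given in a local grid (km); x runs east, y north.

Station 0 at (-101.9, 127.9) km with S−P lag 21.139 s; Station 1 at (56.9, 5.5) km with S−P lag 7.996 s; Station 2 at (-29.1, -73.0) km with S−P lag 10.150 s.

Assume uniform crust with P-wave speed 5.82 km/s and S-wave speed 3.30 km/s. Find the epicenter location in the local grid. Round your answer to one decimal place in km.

Distance from S−P lag: d = Δt · v_P v_S / (v_P − v_S) = Δt · (5.82·3.30)/(5.82−3.30) ≈ 7.6214·Δt.
So d_Station 0 = 161.11, d_Station 1 = 60.94, d_Station 2 = 77.36 km.
Circle about each station: (x + 101.9)² + (y − 127.9)² = 161.11²; (x − 56.9)² + (y − 5.5)² = 60.94²; (x + 29.1)² + (y + 73.0)² = 77.36².
Subtracting the Station 0 equation from the Station 1 and Station 2 equations removes the quadratic terms:
317.6 x − 244.8 y = -1231.41
145.6 x − 401.8 y = -594.35
Solving the 2×2 system: x ≈ -3.8, y ≈ 0.1 km.
Check against Station 0 (with the unrounded x, y): √((x + 101.9)²+(y − 127.9)²) = 161.11 ≈ 161.11 km. ✓

-3.8 km east, 0.1 km north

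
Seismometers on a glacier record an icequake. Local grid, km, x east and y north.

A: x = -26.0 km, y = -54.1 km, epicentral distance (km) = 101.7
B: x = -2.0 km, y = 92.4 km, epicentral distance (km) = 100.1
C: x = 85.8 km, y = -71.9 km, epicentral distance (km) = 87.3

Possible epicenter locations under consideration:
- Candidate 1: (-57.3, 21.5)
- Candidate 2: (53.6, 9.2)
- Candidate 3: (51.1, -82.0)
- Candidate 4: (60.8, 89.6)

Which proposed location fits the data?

For each candidate, compare |candidate − station| to the reported distance:
Candidate 1: residuals A 19.9, B 10.2, C 83.6 → max 83.6 km
Candidate 2: residuals A 0.0, B 0.0, C 0.0 → max 0.0 km
Candidate 3: residuals A 19.7, B 82.2, C 51.2 → max 82.2 km
Candidate 4: residuals A 66.2, B 37.2, C 76.1 → max 76.1 km
Only Candidate 2 has all residuals ≈ 0.

Candidate 2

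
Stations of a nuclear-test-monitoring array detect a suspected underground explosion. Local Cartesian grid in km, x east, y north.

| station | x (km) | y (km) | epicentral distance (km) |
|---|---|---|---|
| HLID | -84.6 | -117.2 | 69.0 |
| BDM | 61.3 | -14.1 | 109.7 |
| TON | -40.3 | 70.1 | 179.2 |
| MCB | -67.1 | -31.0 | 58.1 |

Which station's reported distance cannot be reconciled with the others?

TON

Solve using three stations at a time. Using HLID, BDM, MCB (subtract circle equations pairwise → linear system) gives (x, y) ≈ (-29.7, -75.4).
Distances from that point to each station vs reported:
  HLID: calculated 69.0 vs reported 69.0 → residual 0.0 km
  BDM: calculated 109.7 vs reported 109.7 → residual 0.0 km
  TON: calculated 145.9 vs reported 179.2 → residual 33.3 km
  MCB: calculated 58.1 vs reported 58.1 → residual 0.0 km
HLID, BDM, MCB are mutually consistent (residuals ≈ 0); TON is off by 33.3 km.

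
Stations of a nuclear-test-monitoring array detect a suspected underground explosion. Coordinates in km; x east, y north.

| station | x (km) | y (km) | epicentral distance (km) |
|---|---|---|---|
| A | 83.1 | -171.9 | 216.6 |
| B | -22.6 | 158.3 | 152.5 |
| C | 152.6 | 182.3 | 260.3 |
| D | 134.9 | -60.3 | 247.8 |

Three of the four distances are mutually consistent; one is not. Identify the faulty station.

Solve using three stations at a time. Using A, B, C (subtract circle equations pairwise → linear system) gives (x, y) ≈ (-39.6, 6.7).
Distances from that point to each station vs reported:
  A: calculated 216.7 vs reported 216.6 → residual 0.1 km
  B: calculated 152.6 vs reported 152.5 → residual 0.1 km
  C: calculated 260.3 vs reported 260.3 → residual 0.0 km
  D: calculated 186.9 vs reported 247.8 → residual 60.9 km
A, B, C are mutually consistent (residuals ≈ 0); D is off by 60.9 km.

D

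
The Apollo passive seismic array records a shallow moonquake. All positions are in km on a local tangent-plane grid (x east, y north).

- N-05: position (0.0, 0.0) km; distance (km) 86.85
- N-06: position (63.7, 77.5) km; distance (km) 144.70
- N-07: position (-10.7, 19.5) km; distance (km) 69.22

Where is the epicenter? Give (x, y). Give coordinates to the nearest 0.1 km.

x ≈ -76.4 km, y ≈ 41.3 km

Circle about each station: x² + y² = 86.85²; (x − 63.7)² + (y − 77.5)² = 144.70²; (x + 10.7)² + (y − 19.5)² = 69.22².
Subtracting the N-05 equation from the N-06 and N-07 equations removes the quadratic terms:
127.4 x + 155.0 y = -3331.23
-21.4 x + 39.0 y = 3246.25
Solving the 2×2 system: x ≈ -76.4, y ≈ 41.3 km.
Check against N-05 (with the unrounded x, y): √(x²+y²) = 86.86 ≈ 86.85 km. ✓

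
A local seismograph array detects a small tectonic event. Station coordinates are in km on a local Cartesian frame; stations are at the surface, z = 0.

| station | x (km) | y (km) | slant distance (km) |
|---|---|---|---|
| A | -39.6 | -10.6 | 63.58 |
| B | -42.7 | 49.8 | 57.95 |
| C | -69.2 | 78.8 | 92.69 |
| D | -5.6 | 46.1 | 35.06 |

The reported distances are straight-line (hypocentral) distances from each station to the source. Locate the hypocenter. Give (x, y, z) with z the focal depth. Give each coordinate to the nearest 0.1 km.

Each station gives a sphere (x−x_i)² + (y−y_i)² + z² = d_i² (stations at z=0).
Subtracting the A sphere from B and C: z² cancels, leaving linear equations in x and y:
-6.2 x + 120.8 y = 3307.02
-59.2 x + 178.8 y = 4768.54
Solving: x ≈ 2.525, y ≈ 27.506 km (keep extra digits for the depth step; rounded: 2.5, 27.5).
Then from the A sphere: z² = 63.58² − (x + 39.6)² − (y + 10.6)² with x = 2.525, y = 27.506, so z ≈ 28.563 ≈ 28.6 km.

x ≈ 2.5 km, y ≈ 27.5 km, depth ≈ 28.6 km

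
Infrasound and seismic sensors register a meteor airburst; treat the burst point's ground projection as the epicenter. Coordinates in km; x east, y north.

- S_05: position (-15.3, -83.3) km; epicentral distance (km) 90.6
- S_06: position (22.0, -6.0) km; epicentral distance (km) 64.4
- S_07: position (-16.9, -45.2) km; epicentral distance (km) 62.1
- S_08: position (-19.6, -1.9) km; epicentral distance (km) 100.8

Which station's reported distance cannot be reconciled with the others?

Solve using three stations at a time. Using S_05, S_06, S_08 (subtract circle equations pairwise → linear system) gives (x, y) ≈ (68.9, -50.0).
Distances from that point to each station vs reported:
  S_05: calculated 90.6 vs reported 90.6 → residual 0.0 km
  S_06: calculated 64.4 vs reported 64.4 → residual 0.0 km
  S_07: calculated 86.0 vs reported 62.1 → residual 23.9 km
  S_08: calculated 100.8 vs reported 100.8 → residual 0.0 km
S_05, S_06, S_08 are mutually consistent (residuals ≈ 0); S_07 is off by 23.9 km.

S_07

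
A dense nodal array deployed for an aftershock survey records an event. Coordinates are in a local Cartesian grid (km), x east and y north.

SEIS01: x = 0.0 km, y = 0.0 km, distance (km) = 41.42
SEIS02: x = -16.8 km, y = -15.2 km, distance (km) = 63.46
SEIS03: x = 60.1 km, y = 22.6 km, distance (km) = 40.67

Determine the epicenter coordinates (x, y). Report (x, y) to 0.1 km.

Circle about each station: x² + y² = 41.42²; (x + 16.8)² + (y + 15.2)² = 63.46²; (x − 60.1)² + (y − 22.6)² = 40.67².
Subtracting the SEIS01 equation from the SEIS02 and SEIS03 equations removes the quadratic terms:
-33.6 x − 30.4 y = -1798.28
120.2 x + 45.2 y = 4184.34
Solving the 2×2 system: x ≈ 21.5, y ≈ 35.4 km.

x ≈ 21.5 km, y ≈ 35.4 km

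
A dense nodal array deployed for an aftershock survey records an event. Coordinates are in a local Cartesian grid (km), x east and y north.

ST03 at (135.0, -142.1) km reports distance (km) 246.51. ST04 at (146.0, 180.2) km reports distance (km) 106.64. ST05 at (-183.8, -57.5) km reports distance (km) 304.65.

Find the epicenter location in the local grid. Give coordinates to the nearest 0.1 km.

Circle about each station: (x − 135.0)² + (y + 142.1)² = 246.51²; (x − 146.0)² + (y − 180.2)² = 106.64²; (x + 183.8)² + (y + 57.5)² = 304.65².
Subtracting pairs of circle equations eliminates x²+y² and gives linear equations (the radical axes):
22.0 x + 644.6 y = 64765.72
-637.6 x + 169.2 y = -33373.16
Solving the 2×2 system: x ≈ 78.3, y ≈ 97.8 km.

x ≈ 78.3 km, y ≈ 97.8 km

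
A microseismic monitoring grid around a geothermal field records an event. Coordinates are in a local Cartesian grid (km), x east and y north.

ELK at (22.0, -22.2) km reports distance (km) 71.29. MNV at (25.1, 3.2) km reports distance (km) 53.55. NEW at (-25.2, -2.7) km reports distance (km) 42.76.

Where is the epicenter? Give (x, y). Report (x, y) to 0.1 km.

Circle about each station: (x − 22.0)² + (y + 22.2)² = 71.29²; (x − 25.1)² + (y − 3.2)² = 53.55²; (x + 25.2)² + (y + 2.7)² = 42.76².
Subtracting pairs of circle equations eliminates x²+y² and gives linear equations (the radical axes):
6.2 x + 50.8 y = 1878.07
-94.4 x + 39.0 y = 2919.34
Solving the 2×2 system: x ≈ -14.9, y ≈ 38.8 km.

(-14.9, 38.8)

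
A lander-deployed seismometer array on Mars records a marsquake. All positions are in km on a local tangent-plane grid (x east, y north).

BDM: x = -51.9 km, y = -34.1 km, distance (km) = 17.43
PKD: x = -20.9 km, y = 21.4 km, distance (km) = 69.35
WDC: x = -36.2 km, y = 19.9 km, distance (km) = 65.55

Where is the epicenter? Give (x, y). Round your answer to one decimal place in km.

Circle about each station: (x + 51.9)² + (y + 34.1)² = 17.43²; (x + 20.9)² + (y − 21.4)² = 69.35²; (x + 36.2)² + (y − 19.9)² = 65.55².
Subtracting the BDM equation from the PKD and WDC equations removes the quadratic terms:
62.0 x + 111.0 y = -7467.27
31.4 x + 108.0 y = -6142.97
Solving the 2×2 system: x ≈ -38.8, y ≈ -45.6 km.
Check against BDM (with the unrounded x, y): √((x + 51.9)²+(y + 34.1)²) = 17.42 ≈ 17.43 km. ✓

(-38.8, -45.6)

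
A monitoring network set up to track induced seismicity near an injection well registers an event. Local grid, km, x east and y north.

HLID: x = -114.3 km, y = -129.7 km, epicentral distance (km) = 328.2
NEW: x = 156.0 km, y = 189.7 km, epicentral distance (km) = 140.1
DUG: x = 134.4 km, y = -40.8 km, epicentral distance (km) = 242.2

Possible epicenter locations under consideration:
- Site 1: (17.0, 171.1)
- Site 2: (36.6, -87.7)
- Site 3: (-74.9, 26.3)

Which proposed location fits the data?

For each candidate, compare |candidate − station| to the reported distance:
Site 1: residuals HLID 0.0, NEW 0.1, DUG 0.0 → max 0.1 km
Site 2: residuals HLID 171.6, NEW 161.9, DUG 133.7 → max 171.6 km
Site 3: residuals HLID 167.3, NEW 142.8, DUG 22.4 → max 167.3 km
Only Site 1 has all residuals ≈ 0.

Site 1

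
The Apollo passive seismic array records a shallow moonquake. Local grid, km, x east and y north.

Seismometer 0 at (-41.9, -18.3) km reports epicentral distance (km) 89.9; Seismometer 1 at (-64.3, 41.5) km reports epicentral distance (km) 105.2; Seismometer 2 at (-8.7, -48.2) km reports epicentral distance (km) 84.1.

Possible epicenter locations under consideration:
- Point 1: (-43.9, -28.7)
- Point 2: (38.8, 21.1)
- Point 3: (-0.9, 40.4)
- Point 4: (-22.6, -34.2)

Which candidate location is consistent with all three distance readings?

Point 2

For each candidate, compare |candidate − station| to the reported distance:
Point 1: residuals Seismometer 0 79.3, Seismometer 1 32.1, Seismometer 2 43.9 → max 79.3 km
Point 2: residuals Seismometer 0 0.1, Seismometer 1 0.1, Seismometer 2 0.1 → max 0.1 km
Point 3: residuals Seismometer 0 18.3, Seismometer 1 41.8, Seismometer 2 4.8 → max 41.8 km
Point 4: residuals Seismometer 0 64.9, Seismometer 1 18.8, Seismometer 2 64.4 → max 64.9 km
Only Point 2 has all residuals ≈ 0.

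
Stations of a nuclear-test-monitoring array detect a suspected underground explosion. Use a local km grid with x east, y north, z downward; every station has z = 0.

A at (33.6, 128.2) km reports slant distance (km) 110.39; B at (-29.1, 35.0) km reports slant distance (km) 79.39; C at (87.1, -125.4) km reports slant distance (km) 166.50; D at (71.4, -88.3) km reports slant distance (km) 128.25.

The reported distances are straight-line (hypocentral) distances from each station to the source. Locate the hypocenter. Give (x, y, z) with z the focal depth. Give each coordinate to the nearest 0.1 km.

Each station gives a sphere (x−x_i)² + (y−y_i)² + z² = d_i² (stations at z=0).
Subtracting the A sphere from B and C: z² cancels, leaving linear equations in x and y:
-125.4 x − 186.4 y = -9609.21
107.0 x − 507.2 y = -9788.93
Solving: x ≈ 36.496, y ≈ 26.999 km (keep extra digits for the depth step; rounded: 36.5, 27.0).
Then from the A sphere: z² = 110.39² − (x − 33.6)² − (y − 128.2)² with x = 36.496, y = 26.999, so z ≈ 43.999 ≈ 44.0 km.
Check against D (with the unrounded solution): distance 128.25 ≈ 128.25 km. ✓

(36.5, 27.0, 44.0)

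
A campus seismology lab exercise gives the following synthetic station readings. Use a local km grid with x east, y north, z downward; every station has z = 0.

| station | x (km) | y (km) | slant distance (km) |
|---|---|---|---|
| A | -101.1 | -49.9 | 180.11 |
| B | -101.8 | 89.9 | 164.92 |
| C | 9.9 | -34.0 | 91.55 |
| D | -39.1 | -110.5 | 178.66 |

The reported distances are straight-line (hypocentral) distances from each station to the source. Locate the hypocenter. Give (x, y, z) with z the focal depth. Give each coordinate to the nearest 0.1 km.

Each station gives a sphere (x−x_i)² + (y−y_i)² + z² = d_i² (stations at z=0).
Subtracting the A sphere from B and C: z² cancels, leaving linear equations in x and y:
-1.4 x + 279.6 y = 10975.04
222.0 x + 31.8 y = 12601.00
Solving: x ≈ 51.102, y ≈ 39.509 km (keep extra digits for the depth step; rounded: 51.1, 39.5).
Then from the A sphere: z² = 180.11² − (x + 101.1)² − (y + 49.9)² with x = 51.102, y = 39.509, so z ≈ 35.780 ≈ 35.8 km.

x ≈ 51.1 km, y ≈ 39.5 km, depth ≈ 35.8 km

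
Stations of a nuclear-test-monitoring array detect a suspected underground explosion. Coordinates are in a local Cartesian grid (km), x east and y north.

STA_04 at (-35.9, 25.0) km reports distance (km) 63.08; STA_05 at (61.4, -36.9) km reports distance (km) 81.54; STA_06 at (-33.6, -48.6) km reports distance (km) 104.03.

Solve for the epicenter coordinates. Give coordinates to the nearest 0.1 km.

x ≈ 26.1 km, y ≈ 36.6 km

Circle about each station: (x + 35.9)² + (y − 25.0)² = 63.08²; (x − 61.4)² + (y + 36.9)² = 81.54²; (x + 33.6)² + (y + 48.6)² = 104.03².
Subtracting the STA_04 equation from the STA_05 and STA_06 equations removes the quadratic terms:
194.6 x − 123.8 y = 548.07
4.6 x − 147.2 y = -5266.04
Solving the 2×2 system: x ≈ 26.1, y ≈ 36.6 km.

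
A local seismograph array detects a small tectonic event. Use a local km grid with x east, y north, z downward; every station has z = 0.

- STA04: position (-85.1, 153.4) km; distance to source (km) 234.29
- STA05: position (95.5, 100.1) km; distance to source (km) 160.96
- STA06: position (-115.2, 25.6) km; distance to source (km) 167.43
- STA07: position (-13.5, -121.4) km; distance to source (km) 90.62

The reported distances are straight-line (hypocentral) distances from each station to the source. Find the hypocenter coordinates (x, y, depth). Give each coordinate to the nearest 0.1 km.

x ≈ 34.1 km, y ≈ -47.2 km, depth ≈ 21.0 km

Each station gives a sphere (x−x_i)² + (y−y_i)² + z² = d_i² (stations at z=0).
Subtracting the STA04 sphere from STA05 and STA06: z² cancels, leaving linear equations in x and y:
361.2 x − 106.6 y = 17350.37
-60.2 x − 255.6 y = 10011.83
Solving: x ≈ 34.105, y ≈ -47.202 km (keep extra digits for the depth step; rounded: 34.1, -47.2).
Then from the STA04 sphere: z² = 234.29² − (x + 85.1)² − (y − 153.4)² with x = 34.105, y = -47.202, so z ≈ 20.995 ≈ 21.0 km.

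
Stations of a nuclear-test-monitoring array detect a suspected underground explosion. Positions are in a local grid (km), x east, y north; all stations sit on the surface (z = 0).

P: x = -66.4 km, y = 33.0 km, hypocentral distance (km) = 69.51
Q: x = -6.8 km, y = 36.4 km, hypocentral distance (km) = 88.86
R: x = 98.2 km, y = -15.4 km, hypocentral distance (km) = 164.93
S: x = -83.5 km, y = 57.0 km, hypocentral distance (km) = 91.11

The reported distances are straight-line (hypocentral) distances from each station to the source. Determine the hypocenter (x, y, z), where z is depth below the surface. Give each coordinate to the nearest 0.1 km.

(-59.4, -16.2, 48.6)

Each station gives a sphere (x−x_i)² + (y−y_i)² + z² = d_i² (stations at z=0).
Subtracting the P sphere from Q and R: z² cancels, leaving linear equations in x and y:
119.2 x + 6.8 y = -7191.22
329.2 x − 96.8 y = -17987.82
Solving: x ≈ -59.405, y ≈ -16.201 km (keep extra digits for the depth step; rounded: -59.4, -16.2).
Then from the P sphere: z² = 69.51² − (x + 66.4)² − (y − 33.0)² with x = -59.405, y = -16.201, so z ≈ 48.600 ≈ 48.6 km.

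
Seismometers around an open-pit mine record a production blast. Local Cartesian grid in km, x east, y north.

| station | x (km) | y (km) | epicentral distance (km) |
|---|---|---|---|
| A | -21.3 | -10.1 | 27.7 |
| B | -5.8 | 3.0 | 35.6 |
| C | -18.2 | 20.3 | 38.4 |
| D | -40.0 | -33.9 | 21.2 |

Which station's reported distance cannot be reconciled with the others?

Solve using three stations at a time. Using B, C, D (subtract circle equations pairwise → linear system) gives (x, y) ≈ (-37.7, -12.8).
Distances from that point to each station vs reported:
  A: calculated 16.7 vs reported 27.7 → residual 11.0 km
  B: calculated 35.6 vs reported 35.6 → residual 0.0 km
  C: calculated 38.4 vs reported 38.4 → residual 0.0 km
  D: calculated 21.2 vs reported 21.2 → residual 0.0 km
B, C, D are mutually consistent (residuals ≈ 0); A is off by 11.0 km.

A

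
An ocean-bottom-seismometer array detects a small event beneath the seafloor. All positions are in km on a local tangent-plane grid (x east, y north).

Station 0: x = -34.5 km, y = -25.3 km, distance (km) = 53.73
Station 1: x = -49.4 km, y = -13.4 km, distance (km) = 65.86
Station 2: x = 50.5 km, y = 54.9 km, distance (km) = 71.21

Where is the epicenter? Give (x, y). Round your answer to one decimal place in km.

(16.2, -7.5)

Circle about each station: (x + 34.5)² + (y + 25.3)² = 53.73²; (x + 49.4)² + (y + 13.4)² = 65.86²; (x − 50.5)² + (y − 54.9)² = 71.21².
Subtracting pairs of circle equations eliminates x²+y² and gives linear equations (the radical axes):
-29.8 x + 23.8 y = -661.05
170.0 x + 160.4 y = 1549.97
Solving the 2×2 system: x ≈ 16.2, y ≈ -7.5 km.
Check against Station 0 (with the unrounded x, y): √((x + 34.5)²+(y + 25.3)²) = 53.73 ≈ 53.73 km. ✓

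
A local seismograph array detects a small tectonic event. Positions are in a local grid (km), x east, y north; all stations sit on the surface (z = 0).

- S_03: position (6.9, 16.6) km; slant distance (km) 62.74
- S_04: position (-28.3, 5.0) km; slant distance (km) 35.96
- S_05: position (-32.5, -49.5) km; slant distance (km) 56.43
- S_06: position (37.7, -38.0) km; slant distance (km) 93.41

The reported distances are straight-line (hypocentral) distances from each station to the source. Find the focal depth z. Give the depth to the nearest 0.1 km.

depth ≈ 31.4 km

Each station gives a sphere (x−x_i)² + (y−y_i)² + z² = d_i² (stations at z=0).
Subtracting the S_03 sphere from S_04 and S_05: z² cancels, leaving linear equations in x and y:
-70.4 x − 23.2 y = 3145.91
-78.8 x − 132.2 y = 3935.29
Solving: x ≈ -43.402, y ≈ -3.897 km (keep extra digits for the depth step; rounded: -43.4, -3.9).
Then from the S_03 sphere: z² = 62.74² − (x − 6.9)² − (y − 16.6)² with x = -43.402, y = -3.897, so z ≈ 31.399 ≈ 31.4 km.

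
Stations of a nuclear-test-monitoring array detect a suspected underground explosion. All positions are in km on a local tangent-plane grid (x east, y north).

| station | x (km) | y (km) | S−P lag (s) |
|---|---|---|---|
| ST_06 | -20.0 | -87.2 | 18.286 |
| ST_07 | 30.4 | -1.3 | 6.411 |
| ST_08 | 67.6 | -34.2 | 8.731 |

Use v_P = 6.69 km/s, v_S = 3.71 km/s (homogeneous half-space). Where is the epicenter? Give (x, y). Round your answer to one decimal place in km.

Distance from S−P lag: d = Δt · v_P v_S / (v_P − v_S) = Δt · (6.69·3.71)/(6.69−3.71) ≈ 8.3288·Δt.
So d_ST_06 = 152.30, d_ST_07 = 53.40, d_ST_08 = 72.72 km.
Circle about each station: (x + 20.0)² + (y + 87.2)² = 152.30²; (x − 30.4)² + (y + 1.3)² = 53.40²; (x − 67.6)² + (y + 34.2)² = 72.72².
Subtracting the ST_06 equation from the ST_07 and ST_08 equations removes the quadratic terms:
100.8 x + 171.8 y = 13265.74
175.2 x + 106.0 y = 15642.65
Solving the 2×2 system: x ≈ 66.0, y ≈ 38.5 km.

x ≈ 66.0 km, y ≈ 38.5 km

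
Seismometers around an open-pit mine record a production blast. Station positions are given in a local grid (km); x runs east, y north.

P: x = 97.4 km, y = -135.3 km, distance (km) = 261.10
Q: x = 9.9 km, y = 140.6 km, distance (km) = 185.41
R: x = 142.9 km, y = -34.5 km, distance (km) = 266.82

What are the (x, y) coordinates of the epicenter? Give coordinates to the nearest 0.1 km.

x ≈ -120.4 km, y ≈ 8.7 km

Circle about each station: (x − 97.4)² + (y + 135.3)² = 261.10²; (x − 9.9)² + (y − 140.6)² = 185.41²; (x − 142.9)² + (y + 34.5)² = 266.82².
Subtracting the P equation from the Q and R equations removes the quadratic terms:
-175.0 x + 551.8 y = 25869.86
91.0 x + 201.6 y = -9201.89
Solving the 2×2 system: x ≈ -120.4, y ≈ 8.7 km.
Check against P (with the unrounded x, y): √((x − 97.4)²+(y + 135.3)²) = 261.09 ≈ 261.10 km. ✓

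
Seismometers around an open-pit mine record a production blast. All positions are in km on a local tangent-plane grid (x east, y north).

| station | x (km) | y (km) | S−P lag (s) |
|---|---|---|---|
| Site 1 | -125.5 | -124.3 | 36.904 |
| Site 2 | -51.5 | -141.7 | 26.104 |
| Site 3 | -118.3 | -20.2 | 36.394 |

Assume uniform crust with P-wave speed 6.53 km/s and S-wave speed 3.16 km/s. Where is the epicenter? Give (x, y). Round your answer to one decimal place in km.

Distance from S−P lag: d = Δt · v_P v_S / (v_P − v_S) = Δt · (6.53·3.16)/(6.53−3.16) ≈ 6.1231·Δt.
So d_Site 1 = 225.97, d_Site 2 = 159.84, d_Site 3 = 222.84 km.
Circle about each station: (x + 125.5)² + (y + 124.3)² = 225.97²; (x + 51.5)² + (y + 141.7)² = 159.84²; (x + 118.3)² + (y + 20.2)² = 222.84².
Subtracting the Site 1 equation from the Site 2 and Site 3 equations removes the quadratic terms:
148.0 x − 34.8 y = 17044.02
14.4 x + 208.2 y = -15393.03
Solving the 2×2 system: x ≈ 96.2, y ≈ -80.6 km.

(96.2, -80.6)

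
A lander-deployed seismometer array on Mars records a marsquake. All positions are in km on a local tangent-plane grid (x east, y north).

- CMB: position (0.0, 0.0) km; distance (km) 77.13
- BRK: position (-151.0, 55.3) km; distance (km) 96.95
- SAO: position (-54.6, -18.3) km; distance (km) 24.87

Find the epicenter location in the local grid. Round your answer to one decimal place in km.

x ≈ -76.8 km, y ≈ -7.1 km

Circle about each station: x² + y² = 77.13²; (x + 151.0)² + (y − 55.3)² = 96.95²; (x + 54.6)² + (y + 18.3)² = 24.87².
Subtracting the CMB equation from the BRK and SAO equations removes the quadratic terms:
-302.0 x + 110.6 y = 22408.82
-109.2 x − 36.6 y = 8646.57
Solving the 2×2 system: x ≈ -76.8, y ≈ -7.1 km.
Check against CMB (with the unrounded x, y): √(x²+y²) = 77.13 ≈ 77.13 km. ✓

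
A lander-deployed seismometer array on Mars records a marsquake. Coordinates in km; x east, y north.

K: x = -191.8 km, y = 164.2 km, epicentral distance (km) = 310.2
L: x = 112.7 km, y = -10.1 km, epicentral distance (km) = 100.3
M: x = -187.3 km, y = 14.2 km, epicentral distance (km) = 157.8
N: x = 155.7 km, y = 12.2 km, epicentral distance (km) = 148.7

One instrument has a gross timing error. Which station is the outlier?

Solve using three stations at a time. Using K, L, N (subtract circle equations pairwise → linear system) gives (x, y) ≈ (24.7, -57.9).
Distances from that point to each station vs reported:
  K: calculated 310.2 vs reported 310.2 → residual 0.0 km
  L: calculated 100.2 vs reported 100.3 → residual 0.1 km
  M: calculated 223.9 vs reported 157.8 → residual 66.1 km
  N: calculated 148.6 vs reported 148.7 → residual 0.1 km
K, L, N are mutually consistent (residuals ≈ 0); M is off by 66.1 km.

M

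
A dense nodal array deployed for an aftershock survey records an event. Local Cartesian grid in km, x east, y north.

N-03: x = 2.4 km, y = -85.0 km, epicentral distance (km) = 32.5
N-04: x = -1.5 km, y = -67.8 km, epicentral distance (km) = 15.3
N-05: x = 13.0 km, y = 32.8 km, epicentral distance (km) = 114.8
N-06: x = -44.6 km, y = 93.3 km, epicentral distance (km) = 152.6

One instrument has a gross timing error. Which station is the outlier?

Solve using three stations at a time. Using N-03, N-04, N-06 (subtract circle equations pairwise → linear system) gives (x, y) ≈ (0.7, -52.4).
Distances from that point to each station vs reported:
  N-03: calculated 32.6 vs reported 32.5 → residual 0.1 km
  N-04: calculated 15.5 vs reported 15.3 → residual 0.2 km
  N-05: calculated 86.1 vs reported 114.8 → residual 28.7 km
  N-06: calculated 152.6 vs reported 152.6 → residual 0.0 km
N-03, N-04, N-06 are mutually consistent (residuals ≈ 0); N-05 is off by 28.7 km.

N-05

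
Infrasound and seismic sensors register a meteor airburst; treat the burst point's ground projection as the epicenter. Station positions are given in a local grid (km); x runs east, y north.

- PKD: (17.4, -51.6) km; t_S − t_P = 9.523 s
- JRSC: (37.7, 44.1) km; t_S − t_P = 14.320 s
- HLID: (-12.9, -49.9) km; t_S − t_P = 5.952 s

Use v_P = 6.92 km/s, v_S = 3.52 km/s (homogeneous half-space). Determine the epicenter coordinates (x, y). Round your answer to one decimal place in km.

Distance from S−P lag: d = Δt · v_P v_S / (v_P − v_S) = Δt · (6.92·3.52)/(6.92−3.52) ≈ 7.1642·Δt.
So d_PKD = 68.23, d_JRSC = 102.59, d_HLID = 42.64 km.
Circle about each station: (x − 17.4)² + (y + 51.6)² = 68.23²; (x − 37.7)² + (y − 44.1)² = 102.59²; (x + 12.9)² + (y + 49.9)² = 42.64².
Subtracting pairs of circle equations eliminates x²+y² and gives linear equations (the radical axes):
40.6 x + 191.4 y = -5468.60
-60.6 x + 3.4 y = 2528.26
Solving the 2×2 system: x ≈ -42.8, y ≈ -19.5 km.

x ≈ -42.8 km, y ≈ -19.5 km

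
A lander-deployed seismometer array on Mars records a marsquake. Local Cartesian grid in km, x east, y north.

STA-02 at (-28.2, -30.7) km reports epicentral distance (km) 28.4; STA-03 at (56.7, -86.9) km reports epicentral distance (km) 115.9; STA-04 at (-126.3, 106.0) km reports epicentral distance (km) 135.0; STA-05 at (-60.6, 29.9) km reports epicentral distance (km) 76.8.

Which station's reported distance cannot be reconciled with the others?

Solve using three stations at a time. Using STA-02, STA-03, STA-05 (subtract circle equations pairwise → linear system) gives (x, y) ≈ (-51.9, -46.4).
Distances from that point to each station vs reported:
  STA-02: calculated 28.5 vs reported 28.4 → residual 0.1 km
  STA-03: calculated 115.9 vs reported 115.9 → residual 0.0 km
  STA-04: calculated 169.6 vs reported 135.0 → residual 34.6 km
  STA-05: calculated 76.8 vs reported 76.8 → residual 0.0 km
STA-02, STA-03, STA-05 are mutually consistent (residuals ≈ 0); STA-04 is off by 34.6 km.

STA-04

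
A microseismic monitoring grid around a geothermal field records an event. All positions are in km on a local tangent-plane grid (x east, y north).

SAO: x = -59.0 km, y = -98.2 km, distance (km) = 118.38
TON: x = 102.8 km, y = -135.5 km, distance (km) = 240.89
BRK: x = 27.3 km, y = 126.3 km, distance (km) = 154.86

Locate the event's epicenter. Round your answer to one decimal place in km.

Circle about each station: (x + 59.0)² + (y + 98.2)² = 118.38²; (x − 102.8)² + (y + 135.5)² = 240.89²; (x − 27.3)² + (y − 126.3)² = 154.86².
Subtracting the SAO equation from the TON and BRK equations removes the quadratic terms:
323.6 x − 74.6 y = -28210.32
172.6 x + 449.0 y = -6395.06
Solving the 2×2 system: x ≈ -83.1, y ≈ 17.7 km.

-83.1 km east, 17.7 km north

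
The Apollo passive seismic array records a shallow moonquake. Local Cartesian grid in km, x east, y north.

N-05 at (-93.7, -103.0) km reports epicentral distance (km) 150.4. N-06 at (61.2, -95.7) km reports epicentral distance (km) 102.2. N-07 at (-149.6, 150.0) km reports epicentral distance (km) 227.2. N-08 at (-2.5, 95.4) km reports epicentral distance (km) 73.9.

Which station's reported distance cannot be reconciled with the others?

N-08

Solve using three stations at a time. Using N-05, N-06, N-07 (subtract circle equations pairwise → linear system) gives (x, y) ≈ (18.5, -2.8).
Distances from that point to each station vs reported:
  N-05: calculated 150.4 vs reported 150.4 → residual 0.0 km
  N-06: calculated 102.2 vs reported 102.2 → residual 0.0 km
  N-07: calculated 227.2 vs reported 227.2 → residual 0.0 km
  N-08: calculated 100.5 vs reported 73.9 → residual 26.6 km
N-05, N-06, N-07 are mutually consistent (residuals ≈ 0); N-08 is off by 26.6 km.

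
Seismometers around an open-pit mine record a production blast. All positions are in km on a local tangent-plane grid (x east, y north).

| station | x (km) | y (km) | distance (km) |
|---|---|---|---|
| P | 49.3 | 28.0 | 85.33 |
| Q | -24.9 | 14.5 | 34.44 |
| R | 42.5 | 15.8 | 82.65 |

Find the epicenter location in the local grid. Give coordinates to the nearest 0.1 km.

(-33.7, 47.8)

Circle about each station: (x − 49.3)² + (y − 28.0)² = 85.33²; (x + 24.9)² + (y − 14.5)² = 34.44²; (x − 42.5)² + (y − 15.8)² = 82.65².
Subtracting pairs of circle equations eliminates x²+y² and gives linear equations (the radical axes):
-148.4 x − 27.0 y = 3710.87
-13.6 x − 24.4 y = -708.41
Solving the 2×2 system: x ≈ -33.7, y ≈ 47.8 km.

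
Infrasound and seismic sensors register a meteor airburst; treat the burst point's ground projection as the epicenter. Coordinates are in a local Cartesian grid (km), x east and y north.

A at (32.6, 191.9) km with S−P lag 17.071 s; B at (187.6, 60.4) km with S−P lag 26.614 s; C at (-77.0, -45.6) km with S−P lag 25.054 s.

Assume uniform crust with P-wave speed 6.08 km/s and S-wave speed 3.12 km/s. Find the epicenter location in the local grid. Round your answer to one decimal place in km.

Distance from S−P lag: d = Δt · v_P v_S / (v_P − v_S) = Δt · (6.08·3.12)/(6.08−3.12) ≈ 6.4086·Δt.
So d_A = 109.40, d_B = 170.56, d_C = 160.56 km.
Circle about each station: (x − 32.6)² + (y − 191.9)² = 109.40²; (x − 187.6)² + (y − 60.4)² = 170.56²; (x + 77.0)² + (y + 45.6)² = 160.56².
Subtracting the A equation from the B and C equations removes the quadratic terms:
310.0 x − 263.0 y = -16168.80
-219.2 x − 475.0 y = -43691.16
Solving the 2×2 system: x ≈ 18.6, y ≈ 83.4 km.

x ≈ 18.6 km, y ≈ 83.4 km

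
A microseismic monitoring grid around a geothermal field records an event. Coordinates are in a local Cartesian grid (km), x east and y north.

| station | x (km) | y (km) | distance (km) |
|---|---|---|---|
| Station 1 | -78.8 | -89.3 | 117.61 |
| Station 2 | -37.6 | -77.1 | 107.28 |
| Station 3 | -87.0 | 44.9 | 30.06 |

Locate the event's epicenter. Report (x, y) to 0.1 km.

Circle about each station: (x + 78.8)² + (y + 89.3)² = 117.61²; (x + 37.6)² + (y + 77.1)² = 107.28²; (x + 87.0)² + (y − 44.9)² = 30.06².
Subtracting the Station 1 equation from the Station 2 and Station 3 equations removes the quadratic terms:
82.4 x + 24.4 y = -4502.65
-16.4 x + 268.4 y = 8329.59
Solving the 2×2 system: x ≈ -62.7, y ≈ 27.2 km.

(-62.7, 27.2)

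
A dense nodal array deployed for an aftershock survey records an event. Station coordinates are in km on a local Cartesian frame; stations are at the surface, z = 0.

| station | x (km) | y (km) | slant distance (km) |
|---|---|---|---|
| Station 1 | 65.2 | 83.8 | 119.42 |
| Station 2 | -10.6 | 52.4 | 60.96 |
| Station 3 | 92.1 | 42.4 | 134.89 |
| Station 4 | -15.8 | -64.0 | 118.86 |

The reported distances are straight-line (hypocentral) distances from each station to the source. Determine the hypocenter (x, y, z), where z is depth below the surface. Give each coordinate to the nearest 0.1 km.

Each station gives a sphere (x−x_i)² + (y−y_i)² + z² = d_i² (stations at z=0).
Subtracting the Station 1 sphere from Station 2 and Station 3: z² cancels, leaving linear equations in x and y:
-151.6 x − 62.8 y = 2129.65
53.8 x − 82.8 y = -4927.49
Solving: x ≈ -30.493, y ≈ 39.698 km (keep extra digits for the depth step; rounded: -30.5, 39.7).
Then from the Station 1 sphere: z² = 119.42² − (x − 65.2)² − (y − 83.8)² with x = -30.493, y = 39.698, so z ≈ 56.205 ≈ 56.2 km.

(-30.5, 39.7, 56.2)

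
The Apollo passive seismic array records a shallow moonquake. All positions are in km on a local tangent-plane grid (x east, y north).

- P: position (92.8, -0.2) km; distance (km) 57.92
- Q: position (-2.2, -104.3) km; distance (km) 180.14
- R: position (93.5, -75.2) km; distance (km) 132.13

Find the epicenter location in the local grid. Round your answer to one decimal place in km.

(79.6, 56.2)

Circle about each station: (x − 92.8)² + (y + 0.2)² = 57.92²; (x + 2.2)² + (y + 104.3)² = 180.14²; (x − 93.5)² + (y + 75.2)² = 132.13².
Subtracting the P equation from the Q and R equations removes the quadratic terms:
-190.0 x − 208.2 y = -26824.24
1.4 x − 150.0 y = -8318.20
Solving the 2×2 system: x ≈ 79.6, y ≈ 56.2 km.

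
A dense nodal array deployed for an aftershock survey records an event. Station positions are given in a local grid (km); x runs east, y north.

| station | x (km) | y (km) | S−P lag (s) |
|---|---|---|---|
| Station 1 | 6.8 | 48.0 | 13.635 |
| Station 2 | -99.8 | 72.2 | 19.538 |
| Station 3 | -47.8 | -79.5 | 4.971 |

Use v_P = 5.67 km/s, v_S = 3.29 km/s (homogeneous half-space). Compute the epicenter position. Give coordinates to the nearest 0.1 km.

-16.5 km east, -56.3 km north

Distance from S−P lag: d = Δt · v_P v_S / (v_P − v_S) = Δt · (5.67·3.29)/(5.67−3.29) ≈ 7.8379·Δt.
So d_Station 1 = 106.87, d_Station 2 = 153.14, d_Station 3 = 38.96 km.
Circle about each station: (x − 6.8)² + (y − 48.0)² = 106.87²; (x + 99.8)² + (y − 72.2)² = 153.14²; (x + 47.8)² + (y + 79.5)² = 38.96².
Subtracting pairs of circle equations eliminates x²+y² and gives linear equations (the radical axes):
-213.2 x + 48.4 y = 791.98
-109.2 x − 255.0 y = 16158.17
Solving the 2×2 system: x ≈ -16.5, y ≈ -56.3 km.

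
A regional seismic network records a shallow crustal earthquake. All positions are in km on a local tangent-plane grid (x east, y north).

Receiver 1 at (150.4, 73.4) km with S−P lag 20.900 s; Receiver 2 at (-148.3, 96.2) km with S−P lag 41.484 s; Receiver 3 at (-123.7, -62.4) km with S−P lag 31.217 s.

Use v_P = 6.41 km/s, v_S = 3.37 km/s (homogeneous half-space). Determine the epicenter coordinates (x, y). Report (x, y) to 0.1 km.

x ≈ 98.1 km, y ≈ -65.6 km

Distance from S−P lag: d = Δt · v_P v_S / (v_P − v_S) = Δt · (6.41·3.37)/(6.41−3.37) ≈ 7.1058·Δt.
So d_Receiver 1 = 148.51, d_Receiver 2 = 294.78, d_Receiver 3 = 221.82 km.
Circle about each station: (x − 150.4)² + (y − 73.4)² = 148.51²; (x + 148.3)² + (y − 96.2)² = 294.78²; (x + 123.7)² + (y + 62.4)² = 221.82².
Subtracting pairs of circle equations eliminates x²+y² and gives linear equations (the radical axes):
-597.4 x + 45.6 y = -61600.42
-548.2 x − 271.6 y = -35961.16
Solving the 2×2 system: x ≈ 98.1, y ≈ -65.6 km.
Check against Receiver 1 (with the unrounded x, y): √((x − 150.4)²+(y − 73.4)²) = 148.52 ≈ 148.51 km. ✓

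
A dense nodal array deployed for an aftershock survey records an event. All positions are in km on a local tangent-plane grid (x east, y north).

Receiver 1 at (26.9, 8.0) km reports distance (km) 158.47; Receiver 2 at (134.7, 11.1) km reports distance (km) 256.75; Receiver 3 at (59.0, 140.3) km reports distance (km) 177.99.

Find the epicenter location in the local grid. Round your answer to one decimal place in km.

(-110.7, 86.6)

Circle about each station: (x − 26.9)² + (y − 8.0)² = 158.47²; (x − 134.7)² + (y − 11.1)² = 256.75²; (x − 59.0)² + (y − 140.3)² = 177.99².
Subtracting the Receiver 1 equation from the Receiver 2 and Receiver 3 equations removes the quadratic terms:
215.6 x + 6.2 y = -23328.13
64.2 x + 264.6 y = 15809.78
Solving the 2×2 system: x ≈ -110.7, y ≈ 86.6 km.
Check against Receiver 1 (with the unrounded x, y): √((x − 26.9)²+(y − 8.0)²) = 158.46 ≈ 158.47 km. ✓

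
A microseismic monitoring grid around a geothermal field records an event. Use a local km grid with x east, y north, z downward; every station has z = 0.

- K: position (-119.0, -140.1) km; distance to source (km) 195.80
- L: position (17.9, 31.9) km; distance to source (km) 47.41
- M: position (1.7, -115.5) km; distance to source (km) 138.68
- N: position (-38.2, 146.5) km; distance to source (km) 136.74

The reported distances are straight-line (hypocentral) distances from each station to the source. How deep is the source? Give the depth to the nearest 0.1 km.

Each station gives a sphere (x−x_i)² + (y−y_i)² + z² = d_i² (stations at z=0).
Subtracting the K sphere from L and M: z² cancels, leaving linear equations in x and y:
273.8 x + 344.0 y = 3638.94
241.4 x + 49.2 y = -1340.37
Solving: x ≈ -9.201, y ≈ 17.902 km (keep extra digits for the depth step; rounded: -9.2, 17.9).
Then from the K sphere: z² = 195.80² − (x + 119.0)² − (y + 140.1)² with x = -9.201, y = 17.902, so z ≈ 36.293 ≈ 36.3 km.
Check against N (with the unrounded solution): distance 136.73 ≈ 136.74 km. ✓

z ≈ 36.3 km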